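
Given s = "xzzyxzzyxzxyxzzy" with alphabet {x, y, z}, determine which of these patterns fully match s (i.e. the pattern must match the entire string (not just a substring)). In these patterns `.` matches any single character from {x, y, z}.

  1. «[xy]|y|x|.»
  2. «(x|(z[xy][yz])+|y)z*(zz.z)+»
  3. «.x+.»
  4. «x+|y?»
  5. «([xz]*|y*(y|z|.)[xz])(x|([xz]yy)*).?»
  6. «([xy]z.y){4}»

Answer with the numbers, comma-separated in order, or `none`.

1 → no match
2 → no match — must end with "z"
3 → no match
4 → no match
5 → no match
6 → match

6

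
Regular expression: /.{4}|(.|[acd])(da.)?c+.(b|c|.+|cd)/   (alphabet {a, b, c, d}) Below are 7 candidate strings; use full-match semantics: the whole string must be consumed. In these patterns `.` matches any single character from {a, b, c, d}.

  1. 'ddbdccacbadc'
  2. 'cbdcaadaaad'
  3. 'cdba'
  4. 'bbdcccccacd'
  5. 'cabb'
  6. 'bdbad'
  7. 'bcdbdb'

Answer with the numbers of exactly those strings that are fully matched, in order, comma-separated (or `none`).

1 → no match
2 → no match
3 → match
4 → no match
5 → match
6 → no match
7 → match

3, 5, 7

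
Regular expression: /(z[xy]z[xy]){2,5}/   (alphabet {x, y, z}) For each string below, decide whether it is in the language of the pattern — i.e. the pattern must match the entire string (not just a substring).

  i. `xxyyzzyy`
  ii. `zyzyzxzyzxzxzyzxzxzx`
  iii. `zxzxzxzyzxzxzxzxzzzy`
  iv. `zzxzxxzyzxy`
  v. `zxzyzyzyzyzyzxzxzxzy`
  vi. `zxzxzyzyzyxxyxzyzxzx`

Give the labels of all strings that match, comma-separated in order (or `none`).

i. `xxyyzzyy` → no match — must start with `z`
ii → match
iii → no match
iv. `zzxzxxzyzxy` → no match
v → match
vi → no match

ii, v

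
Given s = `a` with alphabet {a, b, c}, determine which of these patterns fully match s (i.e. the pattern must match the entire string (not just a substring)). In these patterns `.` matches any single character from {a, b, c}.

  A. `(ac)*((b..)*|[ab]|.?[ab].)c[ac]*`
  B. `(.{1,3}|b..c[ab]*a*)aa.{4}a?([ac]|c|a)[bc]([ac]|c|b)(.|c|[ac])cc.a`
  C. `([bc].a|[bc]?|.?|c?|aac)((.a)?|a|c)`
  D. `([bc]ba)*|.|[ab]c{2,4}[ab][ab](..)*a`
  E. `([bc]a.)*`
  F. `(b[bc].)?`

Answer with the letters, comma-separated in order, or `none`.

A → no match
B → no match
C → match
D → match
E → no match
F → no match

C, D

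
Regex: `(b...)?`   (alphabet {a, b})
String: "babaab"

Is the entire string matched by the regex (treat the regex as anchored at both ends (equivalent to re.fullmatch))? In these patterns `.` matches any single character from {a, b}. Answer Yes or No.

No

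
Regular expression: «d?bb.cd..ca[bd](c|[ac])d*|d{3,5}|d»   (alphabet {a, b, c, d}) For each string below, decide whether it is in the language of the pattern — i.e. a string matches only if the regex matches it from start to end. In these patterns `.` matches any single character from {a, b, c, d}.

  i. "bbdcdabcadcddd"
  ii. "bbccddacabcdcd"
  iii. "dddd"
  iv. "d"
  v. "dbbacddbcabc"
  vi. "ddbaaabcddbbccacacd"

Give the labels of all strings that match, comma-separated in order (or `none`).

i → match
ii → no match
iii → match
iv → match
v → match
vi → no match

i, iii, iv, v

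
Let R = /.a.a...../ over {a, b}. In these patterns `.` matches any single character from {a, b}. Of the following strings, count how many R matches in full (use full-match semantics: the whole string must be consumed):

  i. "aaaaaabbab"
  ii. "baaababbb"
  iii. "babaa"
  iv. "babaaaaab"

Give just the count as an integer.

2

i. "aaaaaabbab" → no match
ii. "baaababbb" → match
iii. "babaa" → no match
iv. "babaaaaab" → match
Total matched: 2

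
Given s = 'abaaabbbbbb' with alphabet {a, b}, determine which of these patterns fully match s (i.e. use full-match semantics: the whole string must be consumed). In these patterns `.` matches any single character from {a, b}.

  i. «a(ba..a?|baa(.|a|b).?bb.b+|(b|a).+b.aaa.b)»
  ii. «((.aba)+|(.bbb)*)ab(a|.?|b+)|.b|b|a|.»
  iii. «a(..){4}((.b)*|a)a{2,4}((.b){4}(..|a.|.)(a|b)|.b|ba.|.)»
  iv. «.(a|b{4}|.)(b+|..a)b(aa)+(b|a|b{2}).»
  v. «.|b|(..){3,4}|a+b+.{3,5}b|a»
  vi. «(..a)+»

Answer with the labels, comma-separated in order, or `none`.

i → match
ii → no match
iii → no match
iv → no match
v → no match
vi → no match — must end with 'a'

i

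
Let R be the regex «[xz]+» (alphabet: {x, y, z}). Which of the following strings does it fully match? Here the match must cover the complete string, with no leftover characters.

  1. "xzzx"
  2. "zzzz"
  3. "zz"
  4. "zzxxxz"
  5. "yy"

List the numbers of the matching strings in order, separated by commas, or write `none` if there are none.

1 → match
2 → match
3 → match
4 → match
5 → no match

1, 2, 3, 4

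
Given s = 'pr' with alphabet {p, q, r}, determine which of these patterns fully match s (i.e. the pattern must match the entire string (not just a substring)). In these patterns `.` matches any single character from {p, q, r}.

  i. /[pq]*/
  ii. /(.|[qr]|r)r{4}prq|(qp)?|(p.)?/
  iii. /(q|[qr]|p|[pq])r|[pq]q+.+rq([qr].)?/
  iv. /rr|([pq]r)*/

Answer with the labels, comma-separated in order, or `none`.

i → no match
ii → match
iii → match
iv → match

ii, iii, iv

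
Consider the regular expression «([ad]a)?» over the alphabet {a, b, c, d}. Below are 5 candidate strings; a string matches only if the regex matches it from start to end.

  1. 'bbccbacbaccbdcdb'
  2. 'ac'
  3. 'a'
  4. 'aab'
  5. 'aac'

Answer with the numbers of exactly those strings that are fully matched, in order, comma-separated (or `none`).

none

1 → no match
2 → no match
3 → no match
4 → no match
5 → no match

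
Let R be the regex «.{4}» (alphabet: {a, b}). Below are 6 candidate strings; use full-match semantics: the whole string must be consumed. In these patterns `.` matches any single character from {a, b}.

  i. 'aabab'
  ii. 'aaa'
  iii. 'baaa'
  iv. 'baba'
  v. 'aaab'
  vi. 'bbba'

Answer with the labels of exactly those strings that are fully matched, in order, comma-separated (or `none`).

i → no match
ii → no match
iii → match
iv → match
v → match
vi → match

iii, iv, v, vi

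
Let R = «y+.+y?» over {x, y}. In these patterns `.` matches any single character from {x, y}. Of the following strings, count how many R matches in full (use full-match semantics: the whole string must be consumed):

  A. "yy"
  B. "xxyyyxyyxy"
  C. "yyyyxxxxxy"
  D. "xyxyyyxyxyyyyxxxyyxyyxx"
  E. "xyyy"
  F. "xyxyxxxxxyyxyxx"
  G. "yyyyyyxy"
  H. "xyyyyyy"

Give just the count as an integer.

3

A → match
B → no match — must start with "y"
C → match
D → no match — must start with "y"
E → no match — must start with "y"
F → no match — must start with "y"
G → match
H → no match — must start with "y"
Total matched: 3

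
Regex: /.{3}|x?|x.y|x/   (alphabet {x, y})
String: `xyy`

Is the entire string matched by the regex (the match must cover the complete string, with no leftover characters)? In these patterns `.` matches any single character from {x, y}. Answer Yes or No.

Yes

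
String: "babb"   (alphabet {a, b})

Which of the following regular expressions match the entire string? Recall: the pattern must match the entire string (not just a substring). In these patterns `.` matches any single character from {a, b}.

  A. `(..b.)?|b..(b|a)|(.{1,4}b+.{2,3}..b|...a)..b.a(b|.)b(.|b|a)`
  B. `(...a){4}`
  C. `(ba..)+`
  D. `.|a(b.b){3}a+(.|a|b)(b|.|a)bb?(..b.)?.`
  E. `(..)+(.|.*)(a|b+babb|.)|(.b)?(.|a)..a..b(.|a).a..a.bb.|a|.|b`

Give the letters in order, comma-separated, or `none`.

A → match
B → no match — must end with "a"
C → match
D → no match
E → match

A, C, E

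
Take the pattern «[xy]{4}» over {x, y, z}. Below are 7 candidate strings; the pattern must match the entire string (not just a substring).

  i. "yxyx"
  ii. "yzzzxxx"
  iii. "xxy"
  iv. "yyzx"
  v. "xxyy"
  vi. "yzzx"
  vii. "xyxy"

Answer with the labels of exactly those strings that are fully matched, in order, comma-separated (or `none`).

i, v, vii

i. "yxyx" → match
ii. "yzzzxxx" → no match
iii. "xxy" → no match
iv. "yyzx" → no match
v. "xxyy" → match
vi. "yzzx" → no match
vii. "xyxy" → match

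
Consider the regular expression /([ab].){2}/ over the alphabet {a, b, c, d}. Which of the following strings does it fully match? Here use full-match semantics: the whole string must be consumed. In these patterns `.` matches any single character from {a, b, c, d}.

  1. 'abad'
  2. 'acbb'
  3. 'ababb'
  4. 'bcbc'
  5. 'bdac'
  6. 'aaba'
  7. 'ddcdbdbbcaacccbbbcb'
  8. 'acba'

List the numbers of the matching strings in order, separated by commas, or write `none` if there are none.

1, 2, 4, 5, 6, 8

1 → match
2 → match
3 → no match
4 → match
5 → match
6 → match
7 → no match
8 → match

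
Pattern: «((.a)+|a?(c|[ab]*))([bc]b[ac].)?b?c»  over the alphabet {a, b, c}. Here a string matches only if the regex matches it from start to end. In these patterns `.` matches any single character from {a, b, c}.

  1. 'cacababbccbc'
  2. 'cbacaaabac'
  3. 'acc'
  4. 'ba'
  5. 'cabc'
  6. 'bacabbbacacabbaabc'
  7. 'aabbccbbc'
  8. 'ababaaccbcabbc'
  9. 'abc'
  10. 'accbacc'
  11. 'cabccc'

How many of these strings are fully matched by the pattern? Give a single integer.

5

1 → match
2 → no match
3 → match
4 → no match — must end with 'c'
5 → match
6 → no match
7 → no match
8 → no match
9 → match
10 → match
11 → no match
Total matched: 5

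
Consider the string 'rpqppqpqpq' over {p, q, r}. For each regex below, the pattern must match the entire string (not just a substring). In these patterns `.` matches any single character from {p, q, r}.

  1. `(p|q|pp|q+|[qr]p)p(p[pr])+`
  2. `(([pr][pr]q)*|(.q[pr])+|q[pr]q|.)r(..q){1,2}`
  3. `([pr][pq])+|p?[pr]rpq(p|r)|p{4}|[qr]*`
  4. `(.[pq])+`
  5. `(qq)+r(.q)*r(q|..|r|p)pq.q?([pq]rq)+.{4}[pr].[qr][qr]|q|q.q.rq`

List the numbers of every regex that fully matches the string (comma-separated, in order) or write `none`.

4

1 → no match
2 → no match
3 → no match
4 → match
5 → no match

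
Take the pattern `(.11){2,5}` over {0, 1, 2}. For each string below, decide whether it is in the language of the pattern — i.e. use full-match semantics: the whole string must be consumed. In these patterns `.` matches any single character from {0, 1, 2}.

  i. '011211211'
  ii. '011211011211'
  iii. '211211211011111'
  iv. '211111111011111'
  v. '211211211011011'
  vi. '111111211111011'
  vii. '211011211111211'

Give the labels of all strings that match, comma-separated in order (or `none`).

i. '011211211' → match
ii. '011211011211' → match
iii → match
iv → match
v → match
vi → match
vii → match

i, ii, iii, iv, v, vi, vii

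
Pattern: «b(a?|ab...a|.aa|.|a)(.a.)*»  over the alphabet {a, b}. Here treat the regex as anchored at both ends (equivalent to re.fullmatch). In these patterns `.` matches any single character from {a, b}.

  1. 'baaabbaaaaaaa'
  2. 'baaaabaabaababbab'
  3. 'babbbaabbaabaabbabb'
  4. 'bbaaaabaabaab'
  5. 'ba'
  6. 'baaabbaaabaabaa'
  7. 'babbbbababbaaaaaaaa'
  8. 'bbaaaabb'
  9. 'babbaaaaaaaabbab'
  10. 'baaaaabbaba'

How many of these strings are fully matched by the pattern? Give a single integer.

5

1 → no match
2 → match
3 → no match
4 → match
5. 'ba' → match
6 → no match
7 → match
8. 'bbaaaabb' → no match
9 → match
10. 'baaaaabbaba' → no match
Total matched: 5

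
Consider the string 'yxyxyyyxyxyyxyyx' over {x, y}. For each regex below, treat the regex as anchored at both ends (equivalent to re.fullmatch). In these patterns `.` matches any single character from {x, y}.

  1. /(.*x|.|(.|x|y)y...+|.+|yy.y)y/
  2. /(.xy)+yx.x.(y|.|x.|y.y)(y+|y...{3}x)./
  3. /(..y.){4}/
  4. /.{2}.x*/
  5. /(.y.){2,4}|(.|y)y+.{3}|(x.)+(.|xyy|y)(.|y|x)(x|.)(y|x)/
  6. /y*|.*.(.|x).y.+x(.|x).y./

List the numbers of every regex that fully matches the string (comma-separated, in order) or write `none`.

1 → no match — must end with 'y'
2 → no match
3 → match
4 → no match
5 → no match
6 → no match

3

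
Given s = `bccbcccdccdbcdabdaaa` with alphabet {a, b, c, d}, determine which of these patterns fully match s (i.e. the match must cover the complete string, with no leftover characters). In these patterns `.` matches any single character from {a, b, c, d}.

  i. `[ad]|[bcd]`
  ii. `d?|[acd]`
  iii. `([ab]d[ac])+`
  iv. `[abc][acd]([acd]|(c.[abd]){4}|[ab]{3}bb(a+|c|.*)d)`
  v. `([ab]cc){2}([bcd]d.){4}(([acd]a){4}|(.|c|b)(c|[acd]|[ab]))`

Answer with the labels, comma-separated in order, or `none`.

v

i → no match
ii → no match
iii → no match
iv → no match
v → match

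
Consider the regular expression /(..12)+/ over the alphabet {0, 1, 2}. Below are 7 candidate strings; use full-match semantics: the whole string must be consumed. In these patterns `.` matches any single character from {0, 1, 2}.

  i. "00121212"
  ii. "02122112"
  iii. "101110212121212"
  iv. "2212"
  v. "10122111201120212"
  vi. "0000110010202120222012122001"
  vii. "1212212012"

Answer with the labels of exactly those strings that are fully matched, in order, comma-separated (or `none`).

i, ii, iv

i → match
ii → match
iii → no match
iv → match
v → no match
vi → no match — must end with "12"
vii → no match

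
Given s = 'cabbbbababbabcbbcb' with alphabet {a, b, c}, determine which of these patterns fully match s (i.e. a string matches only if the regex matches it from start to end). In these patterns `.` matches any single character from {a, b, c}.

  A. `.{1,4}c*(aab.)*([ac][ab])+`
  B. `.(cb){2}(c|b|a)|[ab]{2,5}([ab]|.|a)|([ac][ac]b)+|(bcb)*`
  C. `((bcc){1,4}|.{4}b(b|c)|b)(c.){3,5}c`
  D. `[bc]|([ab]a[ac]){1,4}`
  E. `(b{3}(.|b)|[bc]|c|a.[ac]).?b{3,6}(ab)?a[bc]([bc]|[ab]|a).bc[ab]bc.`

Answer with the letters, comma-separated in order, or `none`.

E

A → no match
B → no match
C → no match — must end with 'c'
D → no match
E → match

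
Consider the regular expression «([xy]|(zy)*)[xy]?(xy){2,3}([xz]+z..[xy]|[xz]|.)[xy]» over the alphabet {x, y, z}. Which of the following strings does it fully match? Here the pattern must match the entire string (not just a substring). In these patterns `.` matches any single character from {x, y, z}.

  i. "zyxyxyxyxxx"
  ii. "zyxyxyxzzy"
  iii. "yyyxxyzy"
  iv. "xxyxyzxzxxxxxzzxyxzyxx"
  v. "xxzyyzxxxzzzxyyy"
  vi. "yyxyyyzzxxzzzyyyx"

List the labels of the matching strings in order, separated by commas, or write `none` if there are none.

i → no match
ii → no match
iii → no match
iv → no match
v → no match
vi → no match

none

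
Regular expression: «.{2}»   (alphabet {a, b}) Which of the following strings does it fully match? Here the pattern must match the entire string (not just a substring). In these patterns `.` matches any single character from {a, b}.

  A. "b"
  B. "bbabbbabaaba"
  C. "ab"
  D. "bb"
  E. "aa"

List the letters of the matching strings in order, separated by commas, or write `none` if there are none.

A. "b" → no match
B. "bbabbbabaaba" → no match
C. "ab" → match
D. "bb" → match
E. "aa" → match

C, D, E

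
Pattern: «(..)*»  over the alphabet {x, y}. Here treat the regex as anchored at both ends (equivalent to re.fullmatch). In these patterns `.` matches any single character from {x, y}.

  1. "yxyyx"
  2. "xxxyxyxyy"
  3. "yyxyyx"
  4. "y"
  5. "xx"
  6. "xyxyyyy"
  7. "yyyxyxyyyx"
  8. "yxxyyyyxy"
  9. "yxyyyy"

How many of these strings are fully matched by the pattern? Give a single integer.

1 → no match
2 → no match
3 → match
4 → no match
5 → match
6 → no match
7 → match
8 → no match
9 → match
Total matched: 4

4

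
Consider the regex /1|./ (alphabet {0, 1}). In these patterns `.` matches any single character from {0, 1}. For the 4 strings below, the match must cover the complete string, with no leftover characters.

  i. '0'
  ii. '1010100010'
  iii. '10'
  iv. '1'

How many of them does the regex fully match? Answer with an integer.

i → match
ii → no match
iii → no match
iv → match
Total matched: 2

2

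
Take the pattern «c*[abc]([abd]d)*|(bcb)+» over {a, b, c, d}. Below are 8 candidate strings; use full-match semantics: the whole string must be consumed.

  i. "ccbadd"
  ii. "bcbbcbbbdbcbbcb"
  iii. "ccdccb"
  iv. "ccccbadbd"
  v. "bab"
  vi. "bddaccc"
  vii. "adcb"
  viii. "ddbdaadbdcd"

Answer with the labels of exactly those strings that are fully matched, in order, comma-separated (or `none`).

iv

i → no match
ii → no match
iii → no match
iv → match
v → no match
vi → no match
vii → no match
viii → no match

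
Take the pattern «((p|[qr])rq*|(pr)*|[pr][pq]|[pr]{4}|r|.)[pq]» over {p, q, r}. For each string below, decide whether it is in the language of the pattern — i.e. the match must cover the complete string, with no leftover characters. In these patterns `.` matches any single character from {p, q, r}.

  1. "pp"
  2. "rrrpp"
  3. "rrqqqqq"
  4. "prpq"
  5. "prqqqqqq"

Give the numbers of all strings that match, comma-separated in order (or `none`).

1, 2, 3, 5

1 → match
2 → match
3 → match
4 → no match
5 → match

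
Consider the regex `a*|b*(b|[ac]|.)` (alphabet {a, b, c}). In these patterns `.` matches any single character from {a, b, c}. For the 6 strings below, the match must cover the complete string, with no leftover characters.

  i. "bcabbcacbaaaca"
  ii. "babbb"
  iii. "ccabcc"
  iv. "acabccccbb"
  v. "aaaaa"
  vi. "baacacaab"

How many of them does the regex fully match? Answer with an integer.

1

i → no match
ii. "babbb" → no match
iii. "ccabcc" → no match
iv. "acabccccbb" → no match
v. "aaaaa" → match
vi. "baacacaab" → no match
Total matched: 1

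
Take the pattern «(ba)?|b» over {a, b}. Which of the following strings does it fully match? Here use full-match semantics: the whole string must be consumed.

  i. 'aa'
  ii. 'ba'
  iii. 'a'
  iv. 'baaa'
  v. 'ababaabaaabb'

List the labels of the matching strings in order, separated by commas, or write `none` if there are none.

ii

i → no match
ii → match
iii → no match
iv → no match
v → no match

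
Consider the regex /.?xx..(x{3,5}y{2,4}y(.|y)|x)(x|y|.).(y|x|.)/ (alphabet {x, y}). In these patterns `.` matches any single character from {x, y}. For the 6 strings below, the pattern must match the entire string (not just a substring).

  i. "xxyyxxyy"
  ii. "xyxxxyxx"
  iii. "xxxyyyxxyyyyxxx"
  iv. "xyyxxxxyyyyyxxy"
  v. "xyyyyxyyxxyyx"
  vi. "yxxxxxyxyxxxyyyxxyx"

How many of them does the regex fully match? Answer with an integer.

i → match
ii → no match
iii → no match
iv → no match
v → no match
vi → no match
Total matched: 1

1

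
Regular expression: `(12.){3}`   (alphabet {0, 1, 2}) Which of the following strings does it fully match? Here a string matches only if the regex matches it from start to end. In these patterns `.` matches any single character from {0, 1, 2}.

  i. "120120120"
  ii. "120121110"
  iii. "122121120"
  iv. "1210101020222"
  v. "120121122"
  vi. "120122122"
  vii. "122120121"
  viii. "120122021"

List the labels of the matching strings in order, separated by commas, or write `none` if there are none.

i, iii, v, vi, vii

i. "120120120" → match
ii. "120121110" → no match
iii. "122121120" → match
iv → no match
v. "120121122" → match
vi. "120122122" → match
vii. "122120121" → match
viii. "120122021" → no match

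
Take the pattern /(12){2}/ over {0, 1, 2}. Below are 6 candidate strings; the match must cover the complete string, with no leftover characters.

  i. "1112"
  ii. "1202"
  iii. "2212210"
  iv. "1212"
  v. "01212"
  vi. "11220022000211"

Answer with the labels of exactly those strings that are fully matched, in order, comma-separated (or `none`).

iv

i. "1112" → no match — must start with "12"
ii. "1202" → no match — must end with "12"
iii. "2212210" → no match — must start with "12"
iv. "1212" → match
v. "01212" → no match — must start with "12"
vi → no match — must start with "12"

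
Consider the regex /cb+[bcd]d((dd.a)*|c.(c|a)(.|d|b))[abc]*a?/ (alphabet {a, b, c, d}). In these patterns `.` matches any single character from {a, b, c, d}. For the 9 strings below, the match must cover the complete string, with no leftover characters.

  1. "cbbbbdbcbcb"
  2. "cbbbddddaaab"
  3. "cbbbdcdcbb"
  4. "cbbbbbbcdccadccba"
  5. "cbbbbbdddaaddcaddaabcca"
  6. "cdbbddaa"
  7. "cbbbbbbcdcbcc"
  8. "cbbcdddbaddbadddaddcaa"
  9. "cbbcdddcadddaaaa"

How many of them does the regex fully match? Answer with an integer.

1. "cbbbbdbcbcb" → match
2. "cbbbddddaaab" → match
3. "cbbbdcdcbb" → match
4 → match
5 → match
6. "cdbbddaa" → no match — must start with "cb"
7 → match
8 → match
9 → match
Total matched: 8

8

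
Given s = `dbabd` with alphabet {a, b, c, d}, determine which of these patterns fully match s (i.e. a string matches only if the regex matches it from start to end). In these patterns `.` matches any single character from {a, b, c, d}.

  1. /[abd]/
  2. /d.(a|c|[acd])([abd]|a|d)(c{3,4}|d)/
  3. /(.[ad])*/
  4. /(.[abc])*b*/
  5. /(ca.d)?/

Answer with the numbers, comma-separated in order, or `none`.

1 → no match
2 → match
3 → no match
4 → no match
5 → no match

2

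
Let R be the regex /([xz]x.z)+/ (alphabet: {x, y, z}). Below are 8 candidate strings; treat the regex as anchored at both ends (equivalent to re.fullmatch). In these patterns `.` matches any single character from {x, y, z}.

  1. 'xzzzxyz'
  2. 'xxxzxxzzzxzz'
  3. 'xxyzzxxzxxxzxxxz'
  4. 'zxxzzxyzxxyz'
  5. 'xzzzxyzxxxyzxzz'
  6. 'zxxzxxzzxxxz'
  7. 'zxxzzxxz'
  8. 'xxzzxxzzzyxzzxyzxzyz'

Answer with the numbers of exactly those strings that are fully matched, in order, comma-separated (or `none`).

1 → no match
2 → match
3 → match
4 → match
5 → no match
6 → match
7 → match
8 → no match

2, 3, 4, 6, 7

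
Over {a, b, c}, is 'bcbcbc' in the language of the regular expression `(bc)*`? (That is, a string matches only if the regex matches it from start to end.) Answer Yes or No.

Yes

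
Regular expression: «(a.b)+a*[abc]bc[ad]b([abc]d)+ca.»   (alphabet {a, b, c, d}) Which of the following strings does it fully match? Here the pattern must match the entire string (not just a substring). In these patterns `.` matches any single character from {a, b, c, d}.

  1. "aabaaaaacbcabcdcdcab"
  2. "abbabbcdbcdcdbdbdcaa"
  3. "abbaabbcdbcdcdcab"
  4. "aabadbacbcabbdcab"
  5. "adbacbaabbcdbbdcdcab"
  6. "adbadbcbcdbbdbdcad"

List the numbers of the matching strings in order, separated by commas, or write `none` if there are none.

1, 2, 3, 4, 5, 6

1 → match
2 → match
3 → match
4 → match
5 → match
6 → match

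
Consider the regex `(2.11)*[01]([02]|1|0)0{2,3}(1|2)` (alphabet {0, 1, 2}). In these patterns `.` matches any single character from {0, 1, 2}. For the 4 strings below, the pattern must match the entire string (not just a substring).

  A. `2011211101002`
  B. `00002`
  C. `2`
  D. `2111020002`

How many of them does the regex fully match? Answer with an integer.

A → match
B → match
C → no match
D → match
Total matched: 3

3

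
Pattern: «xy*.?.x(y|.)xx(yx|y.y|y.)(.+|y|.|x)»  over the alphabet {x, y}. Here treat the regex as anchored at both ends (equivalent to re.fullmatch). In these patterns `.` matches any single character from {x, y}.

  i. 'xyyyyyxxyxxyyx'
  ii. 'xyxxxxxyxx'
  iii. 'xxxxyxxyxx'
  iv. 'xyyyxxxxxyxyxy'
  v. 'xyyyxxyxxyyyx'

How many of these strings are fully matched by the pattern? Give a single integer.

i → match
ii → match
iii → match
iv → match
v → match
Total matched: 5

5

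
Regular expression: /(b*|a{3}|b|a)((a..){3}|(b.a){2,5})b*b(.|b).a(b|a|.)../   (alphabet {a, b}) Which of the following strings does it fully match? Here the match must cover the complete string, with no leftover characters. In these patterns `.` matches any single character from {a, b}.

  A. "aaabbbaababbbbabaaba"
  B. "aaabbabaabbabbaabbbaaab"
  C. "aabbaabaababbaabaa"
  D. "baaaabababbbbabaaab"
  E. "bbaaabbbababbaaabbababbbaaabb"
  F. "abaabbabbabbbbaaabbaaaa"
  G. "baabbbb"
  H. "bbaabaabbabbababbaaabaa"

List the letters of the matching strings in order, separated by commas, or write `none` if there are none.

A → no match
B → no match
C → no match
D → no match
E → no match
F → no match
G → no match
H → no match

none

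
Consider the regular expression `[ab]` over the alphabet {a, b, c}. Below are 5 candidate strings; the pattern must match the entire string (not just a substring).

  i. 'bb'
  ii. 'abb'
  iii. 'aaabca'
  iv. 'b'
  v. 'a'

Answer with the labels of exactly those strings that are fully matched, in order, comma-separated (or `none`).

iv, v

i → no match
ii → no match
iii → no match
iv → match
v → match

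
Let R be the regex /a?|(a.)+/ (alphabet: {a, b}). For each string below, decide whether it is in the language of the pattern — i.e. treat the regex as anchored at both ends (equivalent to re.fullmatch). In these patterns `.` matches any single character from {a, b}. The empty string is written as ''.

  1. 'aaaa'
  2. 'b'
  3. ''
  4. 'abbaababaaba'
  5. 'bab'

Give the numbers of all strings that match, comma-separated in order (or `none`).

1 → match
2 → no match
3 → match
4 → no match
5 → no match

1, 3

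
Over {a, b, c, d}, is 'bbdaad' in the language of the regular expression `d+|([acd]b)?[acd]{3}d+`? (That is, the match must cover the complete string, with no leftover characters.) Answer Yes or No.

No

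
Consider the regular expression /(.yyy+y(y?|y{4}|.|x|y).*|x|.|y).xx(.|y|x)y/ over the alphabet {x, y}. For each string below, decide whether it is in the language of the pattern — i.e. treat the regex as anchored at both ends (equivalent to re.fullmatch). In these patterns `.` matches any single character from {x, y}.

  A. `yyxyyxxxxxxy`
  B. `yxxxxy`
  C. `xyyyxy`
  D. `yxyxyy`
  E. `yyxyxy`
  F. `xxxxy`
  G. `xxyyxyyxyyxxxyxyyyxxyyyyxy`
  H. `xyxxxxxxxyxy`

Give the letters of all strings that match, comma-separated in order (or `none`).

B

A. `yyxyyxxxxxxy` → no match
B. `yxxxxy` → match
C. `xyyyxy` → no match
D. `yxyxyy` → no match
E. `yyxyxy` → no match
F. `xxxxy` → no match
G → no match
H. `xyxxxxxxxyxy` → no match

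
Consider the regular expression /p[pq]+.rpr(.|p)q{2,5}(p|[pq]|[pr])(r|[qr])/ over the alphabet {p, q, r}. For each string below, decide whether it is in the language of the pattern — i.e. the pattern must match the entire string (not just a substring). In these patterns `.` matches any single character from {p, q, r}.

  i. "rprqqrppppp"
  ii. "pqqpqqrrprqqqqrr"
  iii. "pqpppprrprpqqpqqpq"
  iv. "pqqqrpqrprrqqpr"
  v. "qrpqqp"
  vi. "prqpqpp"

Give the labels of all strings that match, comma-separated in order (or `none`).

ii

i → no match — must start with "p"
ii → match
iii → no match
iv → no match
v → no match — must start with "p"
vi → no match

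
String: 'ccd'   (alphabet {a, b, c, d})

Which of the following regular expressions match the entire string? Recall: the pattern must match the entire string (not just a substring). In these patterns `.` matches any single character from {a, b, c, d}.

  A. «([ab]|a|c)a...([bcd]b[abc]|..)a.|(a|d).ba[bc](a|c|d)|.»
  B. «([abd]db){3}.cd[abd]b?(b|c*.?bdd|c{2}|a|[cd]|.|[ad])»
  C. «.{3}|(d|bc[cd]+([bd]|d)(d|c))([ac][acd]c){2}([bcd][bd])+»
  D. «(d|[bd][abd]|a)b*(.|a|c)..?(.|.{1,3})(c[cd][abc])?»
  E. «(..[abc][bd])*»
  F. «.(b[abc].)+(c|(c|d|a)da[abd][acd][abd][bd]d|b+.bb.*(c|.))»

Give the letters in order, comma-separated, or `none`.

A → no match
B → no match
C → match
D → no match
E → no match
F → no match

C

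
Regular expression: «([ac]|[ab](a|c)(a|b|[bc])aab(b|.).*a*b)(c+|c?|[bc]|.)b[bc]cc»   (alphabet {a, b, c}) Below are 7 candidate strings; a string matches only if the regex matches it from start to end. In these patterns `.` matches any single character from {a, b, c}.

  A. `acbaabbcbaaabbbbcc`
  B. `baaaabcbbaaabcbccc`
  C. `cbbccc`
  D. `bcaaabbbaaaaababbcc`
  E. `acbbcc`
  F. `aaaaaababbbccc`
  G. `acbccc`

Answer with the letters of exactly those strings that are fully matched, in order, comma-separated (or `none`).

A → match
B → match
C → match
D → match
E → match
F → no match
G → match

A, B, C, D, E, G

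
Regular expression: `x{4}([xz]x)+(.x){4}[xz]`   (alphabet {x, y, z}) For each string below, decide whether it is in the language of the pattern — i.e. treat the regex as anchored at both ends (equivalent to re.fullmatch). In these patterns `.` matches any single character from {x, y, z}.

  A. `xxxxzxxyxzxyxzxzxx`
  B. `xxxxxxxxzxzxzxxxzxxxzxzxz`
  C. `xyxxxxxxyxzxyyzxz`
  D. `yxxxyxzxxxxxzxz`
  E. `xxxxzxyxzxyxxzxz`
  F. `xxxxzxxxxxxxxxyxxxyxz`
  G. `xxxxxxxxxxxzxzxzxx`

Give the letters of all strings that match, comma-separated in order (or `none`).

A → no match
B → match
C → no match
D → no match — must start with `x`
E → no match
F → match
G → no match

B, F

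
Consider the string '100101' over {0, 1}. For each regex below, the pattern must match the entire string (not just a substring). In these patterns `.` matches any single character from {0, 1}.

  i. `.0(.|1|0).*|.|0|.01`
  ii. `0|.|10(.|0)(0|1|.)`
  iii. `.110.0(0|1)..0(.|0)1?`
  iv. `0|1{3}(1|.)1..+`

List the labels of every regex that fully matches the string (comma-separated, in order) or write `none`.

i → match
ii → no match
iii → no match
iv → no match

i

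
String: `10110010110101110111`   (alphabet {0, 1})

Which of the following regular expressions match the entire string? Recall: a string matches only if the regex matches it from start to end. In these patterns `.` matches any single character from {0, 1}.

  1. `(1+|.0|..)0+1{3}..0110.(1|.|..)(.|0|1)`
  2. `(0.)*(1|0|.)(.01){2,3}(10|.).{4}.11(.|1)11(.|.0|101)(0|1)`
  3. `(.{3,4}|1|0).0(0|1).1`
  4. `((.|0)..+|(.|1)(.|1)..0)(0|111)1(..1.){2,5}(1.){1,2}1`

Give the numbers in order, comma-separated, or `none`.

1 → no match
2 → no match
3 → no match
4 → match

4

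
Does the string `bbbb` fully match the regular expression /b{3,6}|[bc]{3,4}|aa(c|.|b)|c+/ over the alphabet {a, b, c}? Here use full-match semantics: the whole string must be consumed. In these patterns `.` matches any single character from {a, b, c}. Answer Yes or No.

Yes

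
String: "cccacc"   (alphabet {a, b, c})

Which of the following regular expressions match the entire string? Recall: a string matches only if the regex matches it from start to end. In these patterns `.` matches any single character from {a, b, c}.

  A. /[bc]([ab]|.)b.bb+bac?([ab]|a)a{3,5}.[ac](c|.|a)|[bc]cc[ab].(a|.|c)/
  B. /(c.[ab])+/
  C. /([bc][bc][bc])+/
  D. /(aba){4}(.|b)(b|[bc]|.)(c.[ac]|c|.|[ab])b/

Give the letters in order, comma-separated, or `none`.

A → match
B → no match
C → no match
D → no match — must start with "aba"

A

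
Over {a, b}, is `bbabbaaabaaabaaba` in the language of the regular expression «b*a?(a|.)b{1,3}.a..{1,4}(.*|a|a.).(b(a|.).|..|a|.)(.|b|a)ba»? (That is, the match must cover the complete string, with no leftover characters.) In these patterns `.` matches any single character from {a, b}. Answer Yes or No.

Yes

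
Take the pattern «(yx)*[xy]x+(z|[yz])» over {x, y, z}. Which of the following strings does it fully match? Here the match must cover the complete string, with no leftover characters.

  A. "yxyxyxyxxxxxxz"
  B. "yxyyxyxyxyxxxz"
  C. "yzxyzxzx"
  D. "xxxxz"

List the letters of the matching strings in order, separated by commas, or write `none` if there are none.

A → match
B → no match
C. "yzxyzxzx" → no match
D. "xxxxz" → match

A, D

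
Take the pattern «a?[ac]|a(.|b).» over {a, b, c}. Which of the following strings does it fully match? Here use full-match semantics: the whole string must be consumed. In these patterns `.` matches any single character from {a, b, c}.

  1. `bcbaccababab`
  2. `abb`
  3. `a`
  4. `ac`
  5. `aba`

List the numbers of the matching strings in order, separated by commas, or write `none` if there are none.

1 → no match
2 → match
3 → match
4 → match
5 → match

2, 3, 4, 5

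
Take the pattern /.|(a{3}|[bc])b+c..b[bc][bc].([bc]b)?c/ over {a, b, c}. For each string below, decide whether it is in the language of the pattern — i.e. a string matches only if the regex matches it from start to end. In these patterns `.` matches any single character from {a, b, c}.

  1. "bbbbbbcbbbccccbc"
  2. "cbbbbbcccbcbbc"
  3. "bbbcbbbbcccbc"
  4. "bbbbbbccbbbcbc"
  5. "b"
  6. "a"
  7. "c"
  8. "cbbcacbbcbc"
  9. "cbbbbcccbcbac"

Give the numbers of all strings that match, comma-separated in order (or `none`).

1, 2, 3, 4, 5, 6, 7, 8, 9

1 → match
2 → match
3 → match
4 → match
5 → match
6 → match
7 → match
8 → match
9 → match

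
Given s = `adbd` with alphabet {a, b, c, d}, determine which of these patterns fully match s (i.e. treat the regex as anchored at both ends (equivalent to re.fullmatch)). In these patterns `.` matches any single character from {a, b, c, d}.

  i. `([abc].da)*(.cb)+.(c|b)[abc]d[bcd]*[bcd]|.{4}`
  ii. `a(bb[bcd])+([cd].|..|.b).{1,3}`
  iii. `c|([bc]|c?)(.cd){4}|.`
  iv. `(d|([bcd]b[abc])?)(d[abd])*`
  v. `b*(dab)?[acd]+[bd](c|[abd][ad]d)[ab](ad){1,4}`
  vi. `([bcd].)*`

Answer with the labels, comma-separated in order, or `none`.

i → match
ii → no match — must start with `abb`
iii → no match
iv → no match
v → no match — must end with `ad`
vi → no match

i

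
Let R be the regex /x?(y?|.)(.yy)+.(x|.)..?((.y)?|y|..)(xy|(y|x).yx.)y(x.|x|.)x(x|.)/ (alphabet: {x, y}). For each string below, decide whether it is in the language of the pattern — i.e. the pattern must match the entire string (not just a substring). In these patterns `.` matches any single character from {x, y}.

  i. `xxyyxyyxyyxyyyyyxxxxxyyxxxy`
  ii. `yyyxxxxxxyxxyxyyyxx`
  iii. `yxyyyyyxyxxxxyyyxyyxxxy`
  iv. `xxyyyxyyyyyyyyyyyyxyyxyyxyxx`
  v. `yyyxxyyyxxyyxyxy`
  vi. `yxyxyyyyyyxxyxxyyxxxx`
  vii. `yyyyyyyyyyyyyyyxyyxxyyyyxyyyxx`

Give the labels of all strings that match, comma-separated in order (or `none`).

i → match
ii → no match
iii → match
iv → match
v → match
vi → no match
vii → match

i, iii, iv, v, vii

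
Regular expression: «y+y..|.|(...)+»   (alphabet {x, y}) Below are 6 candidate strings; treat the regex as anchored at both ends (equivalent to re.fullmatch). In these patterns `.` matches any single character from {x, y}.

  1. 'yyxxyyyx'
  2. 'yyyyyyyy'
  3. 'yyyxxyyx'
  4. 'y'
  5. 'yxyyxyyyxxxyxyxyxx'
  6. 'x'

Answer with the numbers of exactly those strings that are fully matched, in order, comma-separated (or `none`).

1. 'yyxxyyyx' → no match
2. 'yyyyyyyy' → match
3. 'yyyxxyyx' → no match
4. 'y' → match
5 → match
6. 'x' → match

2, 4, 5, 6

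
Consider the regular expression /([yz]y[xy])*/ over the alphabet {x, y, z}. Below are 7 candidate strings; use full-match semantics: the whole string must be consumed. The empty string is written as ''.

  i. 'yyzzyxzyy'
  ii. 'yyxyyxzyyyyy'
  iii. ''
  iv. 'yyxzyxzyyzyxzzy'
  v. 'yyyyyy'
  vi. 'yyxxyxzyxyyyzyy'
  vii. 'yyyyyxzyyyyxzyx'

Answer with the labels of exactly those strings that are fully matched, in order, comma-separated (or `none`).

i → no match
ii → match
iii → match
iv → no match
v → match
vi → no match
vii → match

ii, iii, v, vii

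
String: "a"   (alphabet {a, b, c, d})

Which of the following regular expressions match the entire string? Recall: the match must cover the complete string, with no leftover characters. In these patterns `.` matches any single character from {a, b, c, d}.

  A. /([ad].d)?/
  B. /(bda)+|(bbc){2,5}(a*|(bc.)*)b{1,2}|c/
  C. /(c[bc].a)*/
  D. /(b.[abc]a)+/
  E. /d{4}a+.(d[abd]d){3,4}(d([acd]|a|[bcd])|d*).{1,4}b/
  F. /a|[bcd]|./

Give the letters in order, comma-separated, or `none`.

A → no match
B → no match
C → no match
D → no match — must start with "b"
E → no match — must start with "d"
F → match

F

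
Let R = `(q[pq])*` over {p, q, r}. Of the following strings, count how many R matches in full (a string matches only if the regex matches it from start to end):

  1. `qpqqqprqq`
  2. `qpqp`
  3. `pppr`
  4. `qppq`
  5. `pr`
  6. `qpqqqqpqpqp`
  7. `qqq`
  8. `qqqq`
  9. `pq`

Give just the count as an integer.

2

1. `qpqqqprqq` → no match
2. `qpqp` → match
3. `pppr` → no match
4. `qppq` → no match
5. `pr` → no match
6. `qpqqqqpqpqp` → no match
7. `qqq` → no match
8. `qqqq` → match
9. `pq` → no match
Total matched: 2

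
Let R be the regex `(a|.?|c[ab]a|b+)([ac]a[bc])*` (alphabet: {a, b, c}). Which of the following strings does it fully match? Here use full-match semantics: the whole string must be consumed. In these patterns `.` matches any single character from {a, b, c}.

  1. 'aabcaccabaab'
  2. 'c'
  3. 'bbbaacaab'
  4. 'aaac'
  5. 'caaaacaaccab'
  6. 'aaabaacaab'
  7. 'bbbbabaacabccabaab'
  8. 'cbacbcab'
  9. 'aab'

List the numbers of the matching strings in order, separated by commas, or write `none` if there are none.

1, 2, 3, 4, 5, 6, 9

1 → match
2 → match
3 → match
4 → match
5 → match
6 → match
7 → no match
8 → no match
9 → match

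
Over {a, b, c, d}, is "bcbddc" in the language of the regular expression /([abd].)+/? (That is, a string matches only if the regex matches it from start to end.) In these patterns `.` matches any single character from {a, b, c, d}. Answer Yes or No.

Yes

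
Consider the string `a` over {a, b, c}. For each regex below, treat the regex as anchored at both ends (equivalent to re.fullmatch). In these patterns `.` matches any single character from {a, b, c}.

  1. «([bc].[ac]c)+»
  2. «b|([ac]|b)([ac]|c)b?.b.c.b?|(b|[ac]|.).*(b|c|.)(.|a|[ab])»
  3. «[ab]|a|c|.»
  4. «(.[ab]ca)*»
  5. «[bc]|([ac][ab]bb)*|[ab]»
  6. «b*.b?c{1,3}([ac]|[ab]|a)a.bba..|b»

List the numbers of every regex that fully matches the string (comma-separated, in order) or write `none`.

3, 5

1 → no match — must end with `c`
2 → no match
3 → match
4 → no match
5 → match
6 → no match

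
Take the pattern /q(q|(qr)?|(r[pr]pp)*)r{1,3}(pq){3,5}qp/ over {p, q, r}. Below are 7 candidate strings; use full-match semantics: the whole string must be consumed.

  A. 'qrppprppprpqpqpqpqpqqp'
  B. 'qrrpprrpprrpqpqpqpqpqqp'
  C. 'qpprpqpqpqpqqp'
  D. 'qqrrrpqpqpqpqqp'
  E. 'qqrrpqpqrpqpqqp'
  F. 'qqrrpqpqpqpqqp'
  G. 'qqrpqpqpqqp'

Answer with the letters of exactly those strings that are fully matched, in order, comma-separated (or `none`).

A, B, D, F, G

A → match
B → match
C → no match
D → match
E → no match
F → match
G → match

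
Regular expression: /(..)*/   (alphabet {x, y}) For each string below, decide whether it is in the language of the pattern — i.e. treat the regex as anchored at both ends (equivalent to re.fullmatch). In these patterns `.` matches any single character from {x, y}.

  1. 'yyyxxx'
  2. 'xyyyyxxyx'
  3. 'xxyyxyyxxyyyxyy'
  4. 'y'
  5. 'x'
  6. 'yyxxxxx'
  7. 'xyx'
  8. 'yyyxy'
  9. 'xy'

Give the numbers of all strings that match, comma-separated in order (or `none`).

1 → match
2 → no match
3 → no match
4 → no match
5 → no match
6 → no match
7 → no match
8 → no match
9 → match

1, 9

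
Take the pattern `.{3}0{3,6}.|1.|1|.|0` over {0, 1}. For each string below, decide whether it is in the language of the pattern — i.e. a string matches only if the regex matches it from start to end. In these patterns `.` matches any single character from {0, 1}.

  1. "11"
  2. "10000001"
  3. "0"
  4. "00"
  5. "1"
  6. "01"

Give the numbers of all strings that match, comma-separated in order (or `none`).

1 → match
2 → match
3 → match
4 → no match
5 → match
6 → no match

1, 2, 3, 5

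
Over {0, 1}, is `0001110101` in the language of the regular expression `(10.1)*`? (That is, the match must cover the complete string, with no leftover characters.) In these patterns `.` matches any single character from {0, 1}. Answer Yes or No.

No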